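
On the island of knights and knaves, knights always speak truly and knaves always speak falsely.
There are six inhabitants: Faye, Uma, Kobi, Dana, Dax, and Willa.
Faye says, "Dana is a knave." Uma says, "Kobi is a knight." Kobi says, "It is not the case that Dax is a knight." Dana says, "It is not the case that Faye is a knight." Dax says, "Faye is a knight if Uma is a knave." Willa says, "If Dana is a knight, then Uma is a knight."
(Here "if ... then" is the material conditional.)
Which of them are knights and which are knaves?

Faye is a knight, Uma is a knave, Kobi is a knave, Dana is a knave, Dax is a knight, and Willa is a knight.

Faye is a knight; "Dana is a knave" is True, as required.
Uma is a knave, and the claim "Kobi is a knight" is indeed false.
As a knave, Kobi's statement "it is not the case that Dax is a knight" should be false; it is.
Dana is a knave, so "it is not the case that Faye is a knight" must be false — and it is.
As a knight, Dax's statement "Faye is a knight if Uma is a knave" should be True; it is.
As a knight, Willa's statement "if Dana is a knight, then Uma is a knight" should be True; it is.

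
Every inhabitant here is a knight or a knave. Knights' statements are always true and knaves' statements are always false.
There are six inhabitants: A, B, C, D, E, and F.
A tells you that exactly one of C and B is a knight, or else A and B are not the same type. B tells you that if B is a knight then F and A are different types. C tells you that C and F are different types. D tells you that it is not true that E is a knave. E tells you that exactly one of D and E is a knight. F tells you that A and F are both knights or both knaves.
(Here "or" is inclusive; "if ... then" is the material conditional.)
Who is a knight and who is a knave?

A is a knight, B is a knight, C is a knave, D is a knave, E is a knave, and F is a knave.

As a knight, A's statement "exactly one of C and B is a knight, or else A and B are not the same type" should be true; it is.
B is a knight; "if B is a knight then F and A are different types" is true, as required.
Since C is a knave, "C and F are different types" needs to be False, which holds.
D (knave): "it is not true that E is a knave" — False. ✓
E is a knave, so "exactly one of D and E is a knight" must be False — and it is.
F (knave): "A and F are both knights or both knaves" — False. ✓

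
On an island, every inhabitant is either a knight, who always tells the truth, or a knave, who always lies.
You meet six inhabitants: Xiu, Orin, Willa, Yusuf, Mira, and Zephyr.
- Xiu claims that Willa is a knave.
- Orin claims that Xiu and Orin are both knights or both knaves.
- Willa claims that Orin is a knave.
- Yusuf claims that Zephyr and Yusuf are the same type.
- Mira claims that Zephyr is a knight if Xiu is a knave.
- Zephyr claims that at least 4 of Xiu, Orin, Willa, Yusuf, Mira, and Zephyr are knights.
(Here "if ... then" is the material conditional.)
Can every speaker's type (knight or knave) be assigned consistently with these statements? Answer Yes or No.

Yes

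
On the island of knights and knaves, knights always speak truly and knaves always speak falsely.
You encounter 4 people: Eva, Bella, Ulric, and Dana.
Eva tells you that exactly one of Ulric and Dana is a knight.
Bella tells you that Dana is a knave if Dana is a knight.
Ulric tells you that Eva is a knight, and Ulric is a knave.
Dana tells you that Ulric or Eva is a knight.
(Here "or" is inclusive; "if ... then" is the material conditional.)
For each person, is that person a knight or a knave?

Knights: Bella. Knaves: Eva, Ulric, and Dana.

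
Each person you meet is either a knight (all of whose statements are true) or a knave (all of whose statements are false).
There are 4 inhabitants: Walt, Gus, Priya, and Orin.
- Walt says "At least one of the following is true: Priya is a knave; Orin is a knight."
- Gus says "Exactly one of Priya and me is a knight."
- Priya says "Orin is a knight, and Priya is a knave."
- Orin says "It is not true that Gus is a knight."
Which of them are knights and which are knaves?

Walt is a knight; "at least one of the following is true: Priya is a knave; Orin is a knight" is True, as required.
Gus is a knight, and the claim "exactly one of Priya and me is a knight" is indeed True.
Priya is a knave; "Orin is a knight, and Priya is a knave" is False, as required.
Orin is a knave, so "it is not true that Gus is a knight" must be False — and it is.

Walt is a knight, Gus is a knight, Priya is a knave, and Orin is a knave.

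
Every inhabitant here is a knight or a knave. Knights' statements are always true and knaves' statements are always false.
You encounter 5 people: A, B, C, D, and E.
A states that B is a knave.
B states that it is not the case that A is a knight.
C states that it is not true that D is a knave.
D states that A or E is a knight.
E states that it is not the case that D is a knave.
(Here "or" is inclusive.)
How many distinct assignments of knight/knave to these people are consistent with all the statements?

3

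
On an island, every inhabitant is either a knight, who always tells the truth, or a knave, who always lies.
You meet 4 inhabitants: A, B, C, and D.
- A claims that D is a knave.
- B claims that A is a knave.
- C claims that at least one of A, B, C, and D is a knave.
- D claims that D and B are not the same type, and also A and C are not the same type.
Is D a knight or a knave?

D is a knave.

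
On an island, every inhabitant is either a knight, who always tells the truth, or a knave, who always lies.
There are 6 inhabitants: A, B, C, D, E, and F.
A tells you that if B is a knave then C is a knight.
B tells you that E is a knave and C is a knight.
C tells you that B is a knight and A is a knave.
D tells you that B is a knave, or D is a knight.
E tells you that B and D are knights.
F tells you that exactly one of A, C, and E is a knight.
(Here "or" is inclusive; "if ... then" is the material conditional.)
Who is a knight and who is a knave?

Knights: D. Knaves: A, B, C, E, and F.

A is a knave; "if B is a knave then C is a knight" is False, as required.
B is a knave, and the claim "E is a knave and C is a knight" is indeed False.
C is a knave, and the claim "B is a knight and A is a knave" is indeed False.
As a knight, D's statement "B is a knave, or D is a knight" should be True; it is.
E (knave): "B and D are knights" — False. ✓
Since F is a knave, "exactly one of A, C, and E is a knight" needs to be False, which holds.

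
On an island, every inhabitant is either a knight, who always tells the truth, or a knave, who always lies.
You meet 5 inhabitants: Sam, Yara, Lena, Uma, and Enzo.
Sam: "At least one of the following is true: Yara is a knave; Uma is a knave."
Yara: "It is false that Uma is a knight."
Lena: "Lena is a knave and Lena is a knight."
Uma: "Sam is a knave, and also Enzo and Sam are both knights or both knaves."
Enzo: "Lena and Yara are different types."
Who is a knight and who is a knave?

Sam is a knight, so "at least one of the following is true: Yara is a knave; Uma is a knave" must be True — and it is.
Yara is a knight, so "it is false that Uma is a knight" must be True — and it is.
Lena is a knave; "Lena is a knave and Lena is a knight" is False, as required.
Since Uma is a knave, "Sam is a knave, and also Enzo and Sam are both knights or both knaves" needs to be False, which holds.
As a knight, Enzo's statement "Lena and Yara are different types" should be True; it is.

Sam is a knight, Yara is a knight, Lena is a knave, Uma is a knave, and Enzo is a knight.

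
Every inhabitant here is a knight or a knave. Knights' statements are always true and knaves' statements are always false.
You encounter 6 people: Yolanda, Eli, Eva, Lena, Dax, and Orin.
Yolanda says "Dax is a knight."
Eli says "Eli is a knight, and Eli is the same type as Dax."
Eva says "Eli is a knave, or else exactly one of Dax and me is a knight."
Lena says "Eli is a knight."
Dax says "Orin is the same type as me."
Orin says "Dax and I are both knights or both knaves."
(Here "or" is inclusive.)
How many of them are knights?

4

The unique consistent assignment is Yolanda=knight, Eli=knave, Eva=knight, Lena=knave, Dax=knight, Orin=knight.
That has 4 knights.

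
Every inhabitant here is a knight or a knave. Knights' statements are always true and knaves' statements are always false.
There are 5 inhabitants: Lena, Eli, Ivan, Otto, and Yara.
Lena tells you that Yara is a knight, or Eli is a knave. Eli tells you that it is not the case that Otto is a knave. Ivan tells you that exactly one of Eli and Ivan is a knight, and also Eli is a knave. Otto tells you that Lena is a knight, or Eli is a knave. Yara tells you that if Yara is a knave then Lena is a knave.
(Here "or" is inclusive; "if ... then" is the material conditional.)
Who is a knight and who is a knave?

Lena is a knight, Eli is a knight, Ivan is a knave, Otto is a knight, and Yara is a knight.

Lena (knight): "Yara is a knight, or Eli is a knave" — true. ✓
Since Eli is a knight, "it is not the case that Otto is a knave" needs to be true, which holds.
Ivan is a knave; "exactly one of Eli and Ivan is a knight, and also Eli is a knave" is false, as required.
Since Otto is a knight, "Lena is a knight, or Eli is a knave" needs to be true, which holds.
Yara is a knight, and the claim "if Yara is a knave then Lena is a knave" is indeed true.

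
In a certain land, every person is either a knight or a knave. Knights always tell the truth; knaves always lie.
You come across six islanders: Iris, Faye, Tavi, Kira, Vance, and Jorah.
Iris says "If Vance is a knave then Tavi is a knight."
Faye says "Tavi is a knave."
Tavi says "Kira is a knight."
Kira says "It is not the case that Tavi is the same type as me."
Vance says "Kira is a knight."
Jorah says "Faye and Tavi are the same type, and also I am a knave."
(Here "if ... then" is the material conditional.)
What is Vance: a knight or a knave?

Vance is a knave.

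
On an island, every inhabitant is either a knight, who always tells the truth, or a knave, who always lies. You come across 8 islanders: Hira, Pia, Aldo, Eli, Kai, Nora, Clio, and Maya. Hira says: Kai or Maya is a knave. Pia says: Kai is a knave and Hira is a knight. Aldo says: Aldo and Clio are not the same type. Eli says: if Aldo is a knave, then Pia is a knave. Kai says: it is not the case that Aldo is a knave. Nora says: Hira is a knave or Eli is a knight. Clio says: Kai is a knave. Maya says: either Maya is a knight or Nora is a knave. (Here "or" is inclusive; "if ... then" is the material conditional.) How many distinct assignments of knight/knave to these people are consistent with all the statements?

2

Consistent assignments:
  Hira=knight, Pia=knave, Aldo=knight, Eli=knight, Kai=knight, Nora=knight, Clio=knave, Maya=knave
  Hira=knave, Pia=knave, Aldo=knight, Eli=knight, Kai=knight, Nora=knight, Clio=knave, Maya=knight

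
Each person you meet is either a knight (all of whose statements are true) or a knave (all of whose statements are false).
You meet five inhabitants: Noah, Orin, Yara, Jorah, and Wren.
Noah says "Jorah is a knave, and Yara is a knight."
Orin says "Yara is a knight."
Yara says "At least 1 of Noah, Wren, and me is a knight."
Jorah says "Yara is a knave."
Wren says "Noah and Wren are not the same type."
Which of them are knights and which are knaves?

Noah is a knave, Orin is a knave, Yara is a knave, Jorah is a knight, and Wren is a knave.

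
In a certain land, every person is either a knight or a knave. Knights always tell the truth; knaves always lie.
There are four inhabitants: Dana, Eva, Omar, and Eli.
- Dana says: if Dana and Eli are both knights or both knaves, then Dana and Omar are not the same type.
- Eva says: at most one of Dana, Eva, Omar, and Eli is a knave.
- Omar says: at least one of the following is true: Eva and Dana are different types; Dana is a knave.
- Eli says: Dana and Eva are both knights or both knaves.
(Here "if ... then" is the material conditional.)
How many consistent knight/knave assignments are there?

2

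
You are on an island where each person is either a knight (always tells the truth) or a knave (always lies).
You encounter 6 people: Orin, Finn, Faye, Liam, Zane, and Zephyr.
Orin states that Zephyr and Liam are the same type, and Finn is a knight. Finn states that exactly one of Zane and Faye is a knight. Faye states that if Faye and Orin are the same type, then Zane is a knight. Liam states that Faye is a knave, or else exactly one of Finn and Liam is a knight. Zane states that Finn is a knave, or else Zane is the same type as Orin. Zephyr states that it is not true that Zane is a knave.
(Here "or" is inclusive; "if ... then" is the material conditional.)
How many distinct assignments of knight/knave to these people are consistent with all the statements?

2

Consistent assignments:
  Orin=knave, Finn=knave, Faye=knight, Liam=knight, Zane=knight, Zephyr=knight
  Orin=knave, Finn=knave, Faye=knight, Liam=knave, Zane=knight, Zephyr=knight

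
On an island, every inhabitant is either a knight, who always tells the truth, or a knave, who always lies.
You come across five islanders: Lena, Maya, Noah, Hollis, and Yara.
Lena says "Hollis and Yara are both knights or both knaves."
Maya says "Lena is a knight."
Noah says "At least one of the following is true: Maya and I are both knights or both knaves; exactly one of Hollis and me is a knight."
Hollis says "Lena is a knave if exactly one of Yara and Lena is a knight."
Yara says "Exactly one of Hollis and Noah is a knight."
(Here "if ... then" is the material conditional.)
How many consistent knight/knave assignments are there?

1

Consistent assignments:
  Lena=knight, Maya=knight, Noah=knave, Hollis=knave, Yara=knave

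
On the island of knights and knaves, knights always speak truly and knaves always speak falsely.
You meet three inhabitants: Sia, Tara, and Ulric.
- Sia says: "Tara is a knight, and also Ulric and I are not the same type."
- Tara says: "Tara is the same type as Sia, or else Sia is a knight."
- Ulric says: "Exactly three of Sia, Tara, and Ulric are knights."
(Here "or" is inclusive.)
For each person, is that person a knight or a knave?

Since Sia is a knight, "Tara is a knight, and also Ulric and I are not the same type" needs to be True, which holds.
Tara (knight): "Tara is the same type as Sia, or else Sia is a knight" — True. ✓
Ulric (knave): "exactly three of Sia, Tara, and Ulric are knights" — False. ✓

Knights: Sia and Tara. Knaves: Ulric.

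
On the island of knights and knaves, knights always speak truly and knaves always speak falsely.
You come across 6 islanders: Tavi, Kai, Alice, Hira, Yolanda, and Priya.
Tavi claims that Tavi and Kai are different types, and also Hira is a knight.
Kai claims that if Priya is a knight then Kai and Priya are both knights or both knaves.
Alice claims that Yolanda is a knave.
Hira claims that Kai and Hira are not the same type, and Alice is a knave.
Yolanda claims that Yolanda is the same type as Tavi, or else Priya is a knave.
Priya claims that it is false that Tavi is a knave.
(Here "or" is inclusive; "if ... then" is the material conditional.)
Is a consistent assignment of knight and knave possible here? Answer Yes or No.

Yes

One consistent assignment: Tavi=knight, Kai=knave, Alice=knave, Hira=knight, Yolanda=knight, Priya=knight.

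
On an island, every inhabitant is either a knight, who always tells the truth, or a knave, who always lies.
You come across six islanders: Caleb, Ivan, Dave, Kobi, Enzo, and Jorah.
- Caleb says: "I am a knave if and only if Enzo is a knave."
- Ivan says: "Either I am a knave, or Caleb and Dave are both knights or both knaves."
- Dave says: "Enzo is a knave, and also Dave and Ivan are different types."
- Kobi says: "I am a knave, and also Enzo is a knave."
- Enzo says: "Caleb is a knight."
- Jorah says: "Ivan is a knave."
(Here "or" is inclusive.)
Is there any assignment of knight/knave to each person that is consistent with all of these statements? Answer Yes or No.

No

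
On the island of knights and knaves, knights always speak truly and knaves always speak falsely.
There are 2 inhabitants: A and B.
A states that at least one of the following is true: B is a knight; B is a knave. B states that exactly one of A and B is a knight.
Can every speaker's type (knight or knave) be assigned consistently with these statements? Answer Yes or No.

No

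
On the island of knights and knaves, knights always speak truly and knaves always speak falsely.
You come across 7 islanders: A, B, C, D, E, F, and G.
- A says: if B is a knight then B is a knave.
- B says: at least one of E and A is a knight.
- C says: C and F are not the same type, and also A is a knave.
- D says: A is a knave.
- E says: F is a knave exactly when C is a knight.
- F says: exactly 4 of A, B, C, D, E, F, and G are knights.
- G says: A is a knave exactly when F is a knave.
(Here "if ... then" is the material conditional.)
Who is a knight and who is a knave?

As a knave, A's statement "if B is a knight then B is a knave" should be false; it is.
As a knight, B's statement "at least one of E and A is a knight" should be true; it is.
C (knight): "C and F are not the same type, and also A is a knave" — true. ✓
D is a knight; "A is a knave" is true, as required.
E is a knight, so "F is a knave exactly when C is a knight" must be true — and it is.
As a knave, F's statement "exactly 4 of A, B, C, D, E, F, and G are knights" should be false; it is.
Since G is a knight, "A is a knave exactly when F is a knave" needs to be true, which holds.

A is a knave, B is a knight, C is a knight, D is a knight, E is a knight, F is a knave, and G is a knight.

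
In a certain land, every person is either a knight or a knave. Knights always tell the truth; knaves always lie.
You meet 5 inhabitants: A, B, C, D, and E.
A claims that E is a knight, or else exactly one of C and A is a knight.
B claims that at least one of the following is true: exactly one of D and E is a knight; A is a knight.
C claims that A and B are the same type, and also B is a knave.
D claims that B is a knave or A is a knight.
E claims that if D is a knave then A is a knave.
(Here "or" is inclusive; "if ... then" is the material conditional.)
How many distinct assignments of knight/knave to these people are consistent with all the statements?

1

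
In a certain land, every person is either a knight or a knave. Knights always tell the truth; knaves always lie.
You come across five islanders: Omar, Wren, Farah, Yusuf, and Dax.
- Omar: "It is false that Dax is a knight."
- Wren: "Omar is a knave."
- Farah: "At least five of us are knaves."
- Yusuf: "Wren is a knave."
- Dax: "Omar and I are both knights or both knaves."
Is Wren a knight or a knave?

Consistent assignments: {Omar=knight, Wren=knave, Farah=knave, Yusuf=knight, Dax=knave}
In every consistent assignment, Wren is a knave.

Wren is a knave.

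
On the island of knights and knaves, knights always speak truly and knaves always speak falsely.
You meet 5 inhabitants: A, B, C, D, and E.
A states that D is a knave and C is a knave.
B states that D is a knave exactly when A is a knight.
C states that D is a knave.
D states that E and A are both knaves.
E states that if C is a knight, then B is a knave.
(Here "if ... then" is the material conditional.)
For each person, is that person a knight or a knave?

Suppose A is a knight. Then A's statement "D is a knave and C is a knave" would have to be true. Checking the 16 ways to assign the others, none is consistent with every speaker.
(For instance, with B=knave, C=knight, D=knave, E=knight, A's claim "D is a knave and C is a knave" comes out false where it would need to be true.)
So A must be a knave, making "D is a knave and C is a knave" false. Taking A=knave, B=knave, C=knight, D=knave, E=knight, each remaining statement checks out:
  B (knave): "D is a knave exactly when A is a knight" — false. ✓
  C (knight): "D is a knave" — true. ✓
  D (knave): "E and A are both knaves" — false. ✓
  E (knight): "if C is a knight, then B is a knave" — true. ✓
This is the unique consistent assignment.

A is a knave, B is a knave, C is a knight, D is a knave, and E is a knight.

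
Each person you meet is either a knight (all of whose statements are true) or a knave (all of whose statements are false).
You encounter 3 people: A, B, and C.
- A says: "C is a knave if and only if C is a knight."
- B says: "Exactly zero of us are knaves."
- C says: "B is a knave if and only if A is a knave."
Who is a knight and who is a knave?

Suppose A is a knight. Then A's statement "C is a knave if and only if C is a knight" would have to be true. Checking the 4 ways to assign the others, none is consistent with every speaker.
(For instance, with B=knave, C=knight, A's claim "C is a knave if and only if C is a knight" comes out false where it would need to be true.)
So A must be a knave, making "C is a knave if and only if C is a knight" false. Taking A=knave, B=knave, C=knight, each remaining statement checks out:
  B (knave): "exactly zero of us are knaves" — false. ✓
  C (knight): "B is a knave if and only if A is a knave" — true. ✓
This is the unique consistent assignment.

A is a knave, B is a knave, and C is a knight.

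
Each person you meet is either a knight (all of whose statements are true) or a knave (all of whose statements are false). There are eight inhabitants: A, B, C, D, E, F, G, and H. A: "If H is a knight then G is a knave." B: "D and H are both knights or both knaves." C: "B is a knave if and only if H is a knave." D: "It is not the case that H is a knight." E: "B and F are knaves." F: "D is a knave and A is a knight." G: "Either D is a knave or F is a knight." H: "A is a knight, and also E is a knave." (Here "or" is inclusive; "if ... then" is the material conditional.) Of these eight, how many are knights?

The unique consistent assignment is A=knight, B=knave, C=knight, D=knight, E=knight, F=knave, G=knave, H=knave.
That has 4 knights.

4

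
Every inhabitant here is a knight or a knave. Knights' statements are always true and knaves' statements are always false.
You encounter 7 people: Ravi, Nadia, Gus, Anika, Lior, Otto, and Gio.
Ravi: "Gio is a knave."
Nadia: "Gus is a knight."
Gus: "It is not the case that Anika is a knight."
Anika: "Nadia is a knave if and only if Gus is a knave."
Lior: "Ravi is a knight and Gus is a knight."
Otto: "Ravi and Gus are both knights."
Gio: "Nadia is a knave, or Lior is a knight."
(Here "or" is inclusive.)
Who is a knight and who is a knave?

Ravi is a knave, and the claim "Gio is a knave" is indeed False.
Nadia is a knave, and the claim "Gus is a knight" is indeed False.
Gus is a knave; "it is not the case that Anika is a knight" is False, as required.
Since Anika is a knight, "Nadia is a knave if and only if Gus is a knave" needs to be true, which holds.
Lior is a knave; "Ravi is a knight and Gus is a knight" is False, as required.
Otto is a knave, so "Ravi and Gus are both knights" must be False — and it is.
Gio (knight): "Nadia is a knave, or Lior is a knight" — true. ✓

Ravi is a knave, Nadia is a knave, Gus is a knave, Anika is a knight, Lior is a knave, Otto is a knave, and Gio is a knight.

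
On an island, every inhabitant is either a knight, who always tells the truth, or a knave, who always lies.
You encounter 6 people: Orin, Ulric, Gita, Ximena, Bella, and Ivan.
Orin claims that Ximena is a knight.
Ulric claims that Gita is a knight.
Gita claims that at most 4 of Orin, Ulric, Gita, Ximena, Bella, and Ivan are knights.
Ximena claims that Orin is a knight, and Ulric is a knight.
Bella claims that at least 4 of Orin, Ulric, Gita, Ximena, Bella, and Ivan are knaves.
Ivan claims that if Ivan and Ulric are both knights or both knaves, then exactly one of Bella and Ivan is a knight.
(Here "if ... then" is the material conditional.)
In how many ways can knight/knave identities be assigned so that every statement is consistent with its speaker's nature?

1

Consistent assignments:
  Orin=knave, Ulric=knight, Gita=knight, Ximena=knave, Bella=knave, Ivan=knight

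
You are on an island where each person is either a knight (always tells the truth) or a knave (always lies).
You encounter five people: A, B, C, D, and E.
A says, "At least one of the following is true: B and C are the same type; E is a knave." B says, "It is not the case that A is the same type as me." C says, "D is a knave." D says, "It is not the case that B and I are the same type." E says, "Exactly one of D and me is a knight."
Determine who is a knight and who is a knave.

Knights: C and E. Knaves: A, B, and D.

Suppose A is a knight. Then A's statement "at least one of the following is true: B and C are the same type; E is a knave" would have to be true. Checking the 16 ways to assign the others, none is consistent with every speaker.
(For instance, with B=knave, C=knight, D=knave, E=knight, A's claim "at least one of the following is true: B and C are the same type; E is a knave" comes out false where it would need to be true.)
So A must be a knave, making "at least one of the following is true: B and C are the same type; E is a knave" false. Taking A=knave, B=knave, C=knight, D=knave, E=knight, each remaining statement checks out:
  B (knave): "it is not the case that A is the same type as me" — false. ✓
  C (knight): "D is a knave" — true. ✓
  D (knave): "it is not the case that B and I are the same type" — false. ✓
  E (knight): "exactly one of D and me is a knight" — true. ✓
This is the unique consistent assignment.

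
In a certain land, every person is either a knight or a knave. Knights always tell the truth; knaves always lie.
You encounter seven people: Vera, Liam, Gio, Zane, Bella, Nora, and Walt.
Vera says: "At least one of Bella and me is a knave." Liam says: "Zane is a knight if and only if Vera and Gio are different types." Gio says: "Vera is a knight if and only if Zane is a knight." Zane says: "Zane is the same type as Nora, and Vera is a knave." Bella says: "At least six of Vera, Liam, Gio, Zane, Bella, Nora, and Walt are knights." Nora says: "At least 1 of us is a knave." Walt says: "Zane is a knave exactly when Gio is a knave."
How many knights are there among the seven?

3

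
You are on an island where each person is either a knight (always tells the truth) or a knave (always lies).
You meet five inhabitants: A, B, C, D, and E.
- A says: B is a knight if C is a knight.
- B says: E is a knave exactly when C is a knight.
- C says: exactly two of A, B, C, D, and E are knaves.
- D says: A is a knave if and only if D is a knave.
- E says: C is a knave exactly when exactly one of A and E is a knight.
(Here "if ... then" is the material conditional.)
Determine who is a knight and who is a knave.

A is a knight, so "B is a knight if C is a knight" must be true — and it is.
B (knight): "E is a knave exactly when C is a knight" — true. ✓
As a knight, C's statement "exactly two of A, B, C, D, and E are knaves" should be true; it is.
As a knave, D's statement "A is a knave if and only if D is a knave" should be false; it is.
As a knave, E's statement "C is a knave exactly when exactly one of A and E is a knight" should be false; it is.

A is a knight, B is a knight, C is a knight, D is a knave, and E is a knave.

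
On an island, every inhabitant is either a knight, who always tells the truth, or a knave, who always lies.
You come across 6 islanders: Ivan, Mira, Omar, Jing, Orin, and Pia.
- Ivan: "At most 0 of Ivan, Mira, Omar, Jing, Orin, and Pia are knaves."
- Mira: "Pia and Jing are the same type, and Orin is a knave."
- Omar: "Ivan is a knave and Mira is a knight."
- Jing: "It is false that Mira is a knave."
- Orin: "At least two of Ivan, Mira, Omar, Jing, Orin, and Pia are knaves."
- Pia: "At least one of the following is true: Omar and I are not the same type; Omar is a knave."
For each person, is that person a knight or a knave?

Ivan is a knave, and the claim "at most 0 of Ivan, Mira, Omar, Jing, Orin, and Pia are knaves" is indeed False.
Mira (knave): "Pia and Jing are the same type, and Orin is a knave" — False. ✓
As a knave, Omar's statement "Ivan is a knave and Mira is a knight" should be False; it is.
Jing is a knave; "it is false that Mira is a knave" is False, as required.
As a knight, Orin's statement "at least two of Ivan, Mira, Omar, Jing, Orin, and Pia are knaves" should be True; it is.
As a knight, Pia's statement "at least one of the following is true: Omar and I are not the same type; Omar is a knave" should be True; it is.

Ivan is a knave, Mira is a knave, Omar is a knave, Jing is a knave, Orin is a knight, and Pia is a knight.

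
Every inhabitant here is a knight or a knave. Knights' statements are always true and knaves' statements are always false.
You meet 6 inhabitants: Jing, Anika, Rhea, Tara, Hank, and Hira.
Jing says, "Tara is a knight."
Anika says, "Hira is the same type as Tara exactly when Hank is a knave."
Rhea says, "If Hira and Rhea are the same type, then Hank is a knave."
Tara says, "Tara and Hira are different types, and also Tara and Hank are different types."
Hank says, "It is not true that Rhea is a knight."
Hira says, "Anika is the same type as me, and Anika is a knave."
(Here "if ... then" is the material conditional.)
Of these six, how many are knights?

2

The unique consistent assignment is Jing=knave, Anika=knight, Rhea=knight, Tara=knave, Hank=knave, Hira=knave.
That has 2 knights.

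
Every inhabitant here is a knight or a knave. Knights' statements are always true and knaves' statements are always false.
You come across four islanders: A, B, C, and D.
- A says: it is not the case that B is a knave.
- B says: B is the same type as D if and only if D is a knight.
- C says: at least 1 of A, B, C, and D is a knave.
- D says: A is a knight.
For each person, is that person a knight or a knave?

Knights: C. Knaves: A, B, and D.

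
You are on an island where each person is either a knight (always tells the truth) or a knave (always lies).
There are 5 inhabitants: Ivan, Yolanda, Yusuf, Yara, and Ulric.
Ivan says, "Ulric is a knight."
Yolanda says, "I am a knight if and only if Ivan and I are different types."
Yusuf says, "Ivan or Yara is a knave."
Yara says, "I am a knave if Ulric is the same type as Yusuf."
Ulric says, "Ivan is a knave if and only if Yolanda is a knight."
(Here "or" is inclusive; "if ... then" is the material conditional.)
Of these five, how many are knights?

3

The unique consistent assignment is Ivan=knight, Yolanda=knave, Yusuf=knave, Yara=knight, Ulric=knight.
That has 3 knights.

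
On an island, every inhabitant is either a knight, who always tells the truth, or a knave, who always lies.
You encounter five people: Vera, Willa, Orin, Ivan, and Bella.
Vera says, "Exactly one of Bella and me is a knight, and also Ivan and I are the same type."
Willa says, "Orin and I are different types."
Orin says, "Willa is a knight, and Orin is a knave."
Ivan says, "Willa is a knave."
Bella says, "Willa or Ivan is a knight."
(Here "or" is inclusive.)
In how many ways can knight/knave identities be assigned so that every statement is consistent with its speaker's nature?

1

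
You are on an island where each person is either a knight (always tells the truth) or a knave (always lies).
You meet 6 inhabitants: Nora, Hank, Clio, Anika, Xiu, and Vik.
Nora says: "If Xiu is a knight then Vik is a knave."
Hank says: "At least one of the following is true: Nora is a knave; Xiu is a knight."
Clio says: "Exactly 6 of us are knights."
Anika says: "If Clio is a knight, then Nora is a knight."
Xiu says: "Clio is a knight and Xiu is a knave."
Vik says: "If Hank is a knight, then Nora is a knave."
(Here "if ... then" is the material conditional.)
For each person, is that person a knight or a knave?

Nora is a knight, Hank is a knave, Clio is a knave, Anika is a knight, Xiu is a knave, and Vik is a knight.

Since Nora is a knight, "if Xiu is a knight then Vik is a knave" needs to be True, which holds.
Hank is a knave; "at least one of the following is true: Nora is a knave; Xiu is a knight" is False, as required.
Clio is a knave, and the claim "exactly 6 of us are knights" is indeed False.
Anika is a knight; "if Clio is a knight, then Nora is a knight" is True, as required.
Xiu is a knave, and the claim "Clio is a knight and Xiu is a knave" is indeed False.
As a knight, Vik's statement "if Hank is a knight, then Nora is a knave" should be True; it is.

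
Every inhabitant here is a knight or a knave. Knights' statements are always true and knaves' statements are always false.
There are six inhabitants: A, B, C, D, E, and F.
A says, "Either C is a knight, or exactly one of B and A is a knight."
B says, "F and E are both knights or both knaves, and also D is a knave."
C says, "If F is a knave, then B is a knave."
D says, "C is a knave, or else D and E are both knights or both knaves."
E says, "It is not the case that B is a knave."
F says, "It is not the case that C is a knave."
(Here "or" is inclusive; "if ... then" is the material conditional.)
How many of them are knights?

The unique consistent assignment is A=knight, B=knight, C=knight, D=knave, E=knight, F=knight.
That has 5 knights.

5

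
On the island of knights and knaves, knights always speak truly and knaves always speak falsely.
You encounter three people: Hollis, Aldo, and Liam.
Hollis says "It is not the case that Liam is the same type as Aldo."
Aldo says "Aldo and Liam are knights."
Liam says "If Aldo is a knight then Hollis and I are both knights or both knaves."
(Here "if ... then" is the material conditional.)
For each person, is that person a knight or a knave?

Hollis is a knight, Aldo is a knave, and Liam is a knight.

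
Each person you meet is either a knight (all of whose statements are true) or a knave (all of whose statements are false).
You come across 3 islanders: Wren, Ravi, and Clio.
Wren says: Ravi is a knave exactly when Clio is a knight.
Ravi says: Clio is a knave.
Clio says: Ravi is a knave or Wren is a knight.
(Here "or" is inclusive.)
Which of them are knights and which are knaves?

Wren is a knight, Ravi is a knave, and Clio is a knight.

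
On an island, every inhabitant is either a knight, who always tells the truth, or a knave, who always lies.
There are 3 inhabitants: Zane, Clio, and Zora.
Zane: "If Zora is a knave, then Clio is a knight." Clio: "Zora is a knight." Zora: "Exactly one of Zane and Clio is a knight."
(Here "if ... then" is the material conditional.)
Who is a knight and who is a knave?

Knights: none. Knaves: Zane, Clio, and Zora.

Suppose Zane is a knight. Then Zane's statement "if Zora is a knave, then Clio is a knight" would have to be true. Checking the 4 ways to assign the others, none is consistent with every speaker.
(For instance, with Clio=knave, Zora=knave, Zane's claim "if Zora is a knave, then Clio is a knight" comes out false where it would need to be true.)
So Zane must be a knave, making "if Zora is a knave, then Clio is a knight" false. Taking Zane=knave, Clio=knave, Zora=knave, each remaining statement checks out:
  Clio (knave): "Zora is a knight" — false. ✓
  Zora (knave): "exactly one of Zane and Clio is a knight" — false. ✓
This is the unique consistent assignment.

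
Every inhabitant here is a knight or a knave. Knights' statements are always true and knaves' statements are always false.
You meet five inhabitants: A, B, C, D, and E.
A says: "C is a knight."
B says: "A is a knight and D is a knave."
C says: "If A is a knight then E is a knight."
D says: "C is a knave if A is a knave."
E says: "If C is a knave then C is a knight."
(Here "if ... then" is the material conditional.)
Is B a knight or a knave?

B is a knave.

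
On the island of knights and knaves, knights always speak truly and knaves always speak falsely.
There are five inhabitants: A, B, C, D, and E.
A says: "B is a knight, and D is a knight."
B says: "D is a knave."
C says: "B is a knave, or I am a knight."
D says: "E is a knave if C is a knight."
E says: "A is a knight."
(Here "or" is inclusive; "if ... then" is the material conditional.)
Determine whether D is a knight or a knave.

D is a knight.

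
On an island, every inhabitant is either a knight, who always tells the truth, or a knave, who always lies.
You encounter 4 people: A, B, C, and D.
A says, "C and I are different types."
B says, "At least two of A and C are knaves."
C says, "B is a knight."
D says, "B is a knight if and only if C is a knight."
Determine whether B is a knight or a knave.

Consistent assignments: {A=knight, B=knave, C=knave, D=knight}
In every consistent assignment, B is a knave.

B is a knave.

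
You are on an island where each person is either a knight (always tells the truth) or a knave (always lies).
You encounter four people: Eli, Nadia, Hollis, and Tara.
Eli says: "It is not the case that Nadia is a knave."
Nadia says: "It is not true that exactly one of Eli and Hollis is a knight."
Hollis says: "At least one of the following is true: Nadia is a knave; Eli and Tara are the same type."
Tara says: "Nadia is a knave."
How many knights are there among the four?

2

The unique consistent assignment is Eli=knave, Nadia=knave, Hollis=knight, Tara=knight.
That has 2 knights.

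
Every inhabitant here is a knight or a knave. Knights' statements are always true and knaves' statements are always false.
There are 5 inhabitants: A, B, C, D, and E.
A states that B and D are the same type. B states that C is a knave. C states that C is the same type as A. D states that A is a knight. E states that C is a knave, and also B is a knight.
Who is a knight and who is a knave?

A is a knight, B is a knight, C is a knave, D is a knight, and E is a knight.

Since A is a knight, "B and D are the same type" needs to be true, which holds.
Since B is a knight, "C is a knave" needs to be true, which holds.
C is a knave, and the claim "C is the same type as A" is indeed false.
As a knight, D's statement "A is a knight" should be true; it is.
E is a knight; "C is a knave, and also B is a knight" is true, as required.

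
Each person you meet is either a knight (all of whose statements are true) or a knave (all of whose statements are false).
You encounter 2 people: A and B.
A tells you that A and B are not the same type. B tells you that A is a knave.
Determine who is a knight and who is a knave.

Knights: A. Knaves: B.

Suppose A is a knave. Then A's statement "A and B are not the same type" would have to be false. Checking the 2 ways to assign the others, none is consistent with every speaker.
(For instance, with B=knave, B's claim "A is a knave" comes out true where it would need to be false.)
So A must be a knight, making "A and B are not the same type" true. Taking A=knight, B=knave, each remaining statement checks out:
  B (knave): "A is a knave" — false. ✓
This is the unique consistent assignment.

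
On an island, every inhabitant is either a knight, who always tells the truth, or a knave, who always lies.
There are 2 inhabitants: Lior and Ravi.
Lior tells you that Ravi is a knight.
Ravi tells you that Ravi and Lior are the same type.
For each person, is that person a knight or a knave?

Knights: Lior and Ravi. Knaves: none.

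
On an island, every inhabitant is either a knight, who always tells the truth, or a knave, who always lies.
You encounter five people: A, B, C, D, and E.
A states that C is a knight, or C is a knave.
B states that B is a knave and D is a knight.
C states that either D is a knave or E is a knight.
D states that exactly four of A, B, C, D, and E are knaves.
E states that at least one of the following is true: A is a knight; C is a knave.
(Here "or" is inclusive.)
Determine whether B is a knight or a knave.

B is a knave.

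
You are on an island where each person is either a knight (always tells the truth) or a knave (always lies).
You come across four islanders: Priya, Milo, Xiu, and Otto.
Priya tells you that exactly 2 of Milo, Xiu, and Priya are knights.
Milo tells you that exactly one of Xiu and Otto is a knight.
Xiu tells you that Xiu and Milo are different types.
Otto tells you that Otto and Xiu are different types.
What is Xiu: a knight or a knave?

Consistent assignments: {Priya=knave, Milo=knave, Xiu=knave, Otto=knave}
In every consistent assignment, Xiu is a knave.

Xiu is a knave.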